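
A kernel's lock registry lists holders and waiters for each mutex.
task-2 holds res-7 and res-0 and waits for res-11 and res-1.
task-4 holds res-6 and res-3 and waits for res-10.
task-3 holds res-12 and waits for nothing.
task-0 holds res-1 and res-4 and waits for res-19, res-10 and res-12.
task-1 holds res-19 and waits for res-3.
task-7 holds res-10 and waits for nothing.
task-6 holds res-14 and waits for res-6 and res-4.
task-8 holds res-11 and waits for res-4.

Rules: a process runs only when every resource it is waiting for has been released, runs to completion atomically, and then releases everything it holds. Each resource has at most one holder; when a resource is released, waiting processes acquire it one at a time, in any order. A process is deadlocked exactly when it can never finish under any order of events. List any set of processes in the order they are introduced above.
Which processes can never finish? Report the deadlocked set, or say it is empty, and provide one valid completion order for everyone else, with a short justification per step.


The deadlocked set is empty.
Key observation: every chain of waits terminates; starting from the processes that wait on nothing, all the rest unlock in turn.
One completion order for the rest: task-3, task-7, task-4, task-1, task-0, task-6, task-8, task-2.
Walking it through:
  task-3 waits on nothing -> runs at once and releases res-12
  task-7 waits on nothing -> runs at once and releases res-10
  task-4 waits on res-10 — all released -> runs and releases res-6 and res-3
  task-1 waits on res-3 — all released -> runs and releases res-19
  task-0 waits on res-19, res-10 and res-12 — all released -> runs and releases res-1 and res-4
  task-6 waits on res-6 and res-4 — all released -> runs and releases res-14
  task-8 waits on res-4 — all released -> runs and releases res-11
  task-2 waits on res-11 and res-1 — all released -> runs and releases res-7 and res-0


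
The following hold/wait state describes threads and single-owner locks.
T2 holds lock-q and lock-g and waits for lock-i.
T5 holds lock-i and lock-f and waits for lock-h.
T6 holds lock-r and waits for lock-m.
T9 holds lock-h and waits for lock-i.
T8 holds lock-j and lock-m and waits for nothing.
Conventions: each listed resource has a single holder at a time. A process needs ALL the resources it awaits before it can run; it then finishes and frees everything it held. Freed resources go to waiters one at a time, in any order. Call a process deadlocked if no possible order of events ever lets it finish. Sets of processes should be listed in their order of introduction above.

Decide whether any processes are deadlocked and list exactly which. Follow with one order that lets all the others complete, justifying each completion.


Deadlocked set: T2, T5 and T9.
Key observation: the wait chain closes on itself along T5 -> T9 -> T5; T2 waits into the deadlock from upstream.
The rest can finish in the order T8, T6.
Check, step by step:
  T8 waits on nothing -> runs at once and releases lock-j and lock-m
  T6 waits on lock-m — all released -> runs and releases lock-r


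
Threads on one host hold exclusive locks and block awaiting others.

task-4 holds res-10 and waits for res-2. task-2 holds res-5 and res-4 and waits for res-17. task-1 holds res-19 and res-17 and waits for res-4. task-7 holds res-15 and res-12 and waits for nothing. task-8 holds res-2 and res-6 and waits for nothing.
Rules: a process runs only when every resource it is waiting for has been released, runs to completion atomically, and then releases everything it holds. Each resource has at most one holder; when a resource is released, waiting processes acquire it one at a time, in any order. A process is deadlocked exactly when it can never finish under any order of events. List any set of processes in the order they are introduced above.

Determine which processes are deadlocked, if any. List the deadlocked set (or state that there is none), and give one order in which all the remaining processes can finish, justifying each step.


Deadlocked set: task-2 and task-1.
Key observation: nobody on the ring task-2 -> task-1 -> task-2 can start until another member finishes, which never happens; no other process is dragged down with it.
One completion order for the rest: task-7, task-8, task-4.
Walking it through:
  task-7: no waits; runs immediately, freeing res-15 and res-12
  task-8: no waits; runs immediately, freeing res-2 and res-6
  run task-4 (all its waits — res-2 — are resolved); releases res-10


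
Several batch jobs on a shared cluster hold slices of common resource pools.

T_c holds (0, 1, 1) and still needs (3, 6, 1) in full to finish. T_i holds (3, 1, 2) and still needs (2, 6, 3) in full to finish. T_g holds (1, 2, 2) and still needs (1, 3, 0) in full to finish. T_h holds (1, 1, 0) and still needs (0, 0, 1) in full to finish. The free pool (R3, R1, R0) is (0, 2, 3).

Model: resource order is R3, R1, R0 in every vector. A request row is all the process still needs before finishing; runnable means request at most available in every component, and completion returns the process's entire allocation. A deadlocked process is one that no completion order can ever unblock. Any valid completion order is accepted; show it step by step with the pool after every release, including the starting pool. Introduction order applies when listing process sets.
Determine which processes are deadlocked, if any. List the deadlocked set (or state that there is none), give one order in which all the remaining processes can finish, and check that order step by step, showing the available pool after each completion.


The deadlocked set is T_c and T_i.
Key observation: no order helps: past T_h, T_g, the free pool tops out at (2, 5, 5), below what each blocked process needs in R1.
A valid finishing order for the others: T_h, T_g. Verifying each step:
  pool = (0, 2, 3)
  T_h needs (0, 0, 1) <= (0, 2, 3) -> finishes; pool += (1, 1, 0) = (1, 3, 3)
  T_g needs (1, 3, 0) <= (1, 3, 3) -> finishes; pool += (1, 2, 2) = (2, 5, 5)
None of the blocked processes ever fits:
  blocked: T_c wants (3, 6, 1), pool (2, 5, 5) — not enough R3 and R1
  blocked: T_i wants (2, 6, 3), pool (2, 5, 5) — not enough R1


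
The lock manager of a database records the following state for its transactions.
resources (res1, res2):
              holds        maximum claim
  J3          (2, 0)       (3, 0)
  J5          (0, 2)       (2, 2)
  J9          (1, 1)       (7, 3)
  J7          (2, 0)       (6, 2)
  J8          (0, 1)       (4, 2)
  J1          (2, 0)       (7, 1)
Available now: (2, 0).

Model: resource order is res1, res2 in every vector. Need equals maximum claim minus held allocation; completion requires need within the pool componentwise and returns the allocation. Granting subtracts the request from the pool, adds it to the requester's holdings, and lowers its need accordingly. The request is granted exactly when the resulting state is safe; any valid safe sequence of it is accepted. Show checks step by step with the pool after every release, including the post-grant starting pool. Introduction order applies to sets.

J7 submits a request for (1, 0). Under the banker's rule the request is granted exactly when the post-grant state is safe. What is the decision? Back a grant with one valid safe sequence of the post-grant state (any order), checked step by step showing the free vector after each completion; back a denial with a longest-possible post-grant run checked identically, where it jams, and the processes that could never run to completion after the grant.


GRANT. The post-grant state is safe; one safe sequence: J3, J5, J7, J1, J8, J9.
Key observation: even at the reduced pool (1, 0), J3 fits immediately, so safety survives the grant.
Step-by-step check of the post-grant state:
  pool = (1, 0)
  J3 needs (1, 0) <= (1, 0) -> finishes; pool += (2, 0) = (3, 0)
  J5 needs (2, 0) <= (3, 0) -> finishes; pool += (0, 2) = (3, 2)
  J7 needs (3, 2) <= (3, 2) -> finishes; pool += (3, 0) = (6, 2)
  J1 needs (5, 1) <= (6, 2) -> finishes; pool += (2, 0) = (8, 2)
  J8 needs (4, 1) <= (8, 2) -> finishes; pool += (0, 1) = (8, 3)
  J9 needs (6, 2) <= (8, 3) -> finishes; pool += (1, 1) = (9, 4)


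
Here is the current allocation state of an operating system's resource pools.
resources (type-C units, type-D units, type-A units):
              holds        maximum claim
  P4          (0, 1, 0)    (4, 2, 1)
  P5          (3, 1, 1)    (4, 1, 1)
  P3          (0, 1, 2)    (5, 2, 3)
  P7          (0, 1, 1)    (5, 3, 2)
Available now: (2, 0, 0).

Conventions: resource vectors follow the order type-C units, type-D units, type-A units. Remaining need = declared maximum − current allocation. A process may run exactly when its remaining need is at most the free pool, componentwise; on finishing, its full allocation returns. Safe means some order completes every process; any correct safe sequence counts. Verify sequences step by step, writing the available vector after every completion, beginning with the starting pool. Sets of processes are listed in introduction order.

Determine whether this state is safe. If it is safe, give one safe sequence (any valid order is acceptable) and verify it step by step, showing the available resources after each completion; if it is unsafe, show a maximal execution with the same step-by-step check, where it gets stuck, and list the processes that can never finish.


SAFE — a valid safe sequence is P5, P3, P4, P7.
Key observation: the order's first zero-slack moment is P3 ((5, 1, 1) needed, (5, 1, 1) free — a requested resource with nothing to spare).
Check, step by step:
  pool = (2, 0, 0)
  P5: need (1, 0, 0) fits (2, 0, 0); releases (3, 1, 1), pool now (5, 1, 1)
  P3: need (5, 1, 1) fits (5, 1, 1); releases (0, 1, 2), pool now (5, 2, 3)
  P4: need (4, 1, 1) fits (5, 2, 3); releases (0, 1, 0), pool now (5, 3, 3)
  P7: need (5, 2, 1) fits (5, 3, 3); releases (0, 1, 1), pool now (5, 4, 4)


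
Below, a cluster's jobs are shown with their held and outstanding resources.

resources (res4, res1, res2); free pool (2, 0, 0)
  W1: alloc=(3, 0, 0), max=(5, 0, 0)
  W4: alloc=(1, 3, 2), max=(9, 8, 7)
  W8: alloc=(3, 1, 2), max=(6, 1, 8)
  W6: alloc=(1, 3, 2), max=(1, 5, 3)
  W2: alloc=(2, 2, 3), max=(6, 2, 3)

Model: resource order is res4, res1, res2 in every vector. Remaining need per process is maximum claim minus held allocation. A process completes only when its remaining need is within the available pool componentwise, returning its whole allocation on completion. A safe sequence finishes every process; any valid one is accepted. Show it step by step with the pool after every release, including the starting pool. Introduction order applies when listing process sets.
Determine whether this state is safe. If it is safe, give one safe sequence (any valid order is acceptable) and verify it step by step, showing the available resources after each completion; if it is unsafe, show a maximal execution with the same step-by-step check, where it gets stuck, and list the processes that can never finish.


SAFE. One safe sequence: W1, W2, W6, W4, W8.
Key observation: the order's first zero-slack moment is W1 ((2, 0, 0) needed, (2, 0, 0) free — a requested resource with nothing to spare).
Check, step by step:
  pool = (2, 0, 0)
  W1: need (2, 0, 0) fits (2, 0, 0); releases (3, 0, 0), pool now (5, 0, 0)
  W2: need (4, 0, 0) fits (5, 0, 0); releases (2, 2, 3), pool now (7, 2, 3)
  W6: need (0, 2, 1) fits (7, 2, 3); releases (1, 3, 2), pool now (8, 5, 5)
  W4: need (8, 5, 5) fits (8, 5, 5); releases (1, 3, 2), pool now (9, 8, 7)
  W8: need (3, 0, 6) fits (9, 8, 7); releases (3, 1, 2), pool now (12, 9, 9)


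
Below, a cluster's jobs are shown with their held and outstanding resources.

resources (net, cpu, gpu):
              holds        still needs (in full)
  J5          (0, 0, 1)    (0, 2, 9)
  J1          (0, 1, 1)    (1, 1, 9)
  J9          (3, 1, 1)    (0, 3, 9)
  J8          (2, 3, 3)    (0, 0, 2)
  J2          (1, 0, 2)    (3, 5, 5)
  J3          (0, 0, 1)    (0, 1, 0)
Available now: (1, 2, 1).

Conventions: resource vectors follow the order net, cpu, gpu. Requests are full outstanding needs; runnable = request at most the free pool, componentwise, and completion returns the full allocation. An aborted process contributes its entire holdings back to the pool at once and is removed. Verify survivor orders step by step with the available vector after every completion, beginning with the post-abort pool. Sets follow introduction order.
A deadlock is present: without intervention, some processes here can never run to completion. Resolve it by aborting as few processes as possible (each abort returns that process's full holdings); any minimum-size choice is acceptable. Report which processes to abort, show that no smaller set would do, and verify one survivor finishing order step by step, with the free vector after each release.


Minimum abort set: J5 and J1.
Key observation: the returned (0, 1, 2) from J5 and J1 is what brings J9 — unrunnable before, under any order — into play at step 4.
No one abort is enough; case by case: J5 alone leaves J1 blocked (short on gpu); J1 alone leaves J5 blocked (short on gpu); J9 alone leaves J5 blocked (short on gpu); J8 alone leaves J5 blocked (short on gpu); J2 alone leaves J5 blocked (short on gpu); J3 alone leaves J5 blocked (short on gpu).
Survivors finish in the order: J8, J2, J3, J9. Walking it through (pool after the aborts first):
  pool = (1, 3, 3)
  J8: need (0, 0, 2) fits (1, 3, 3); releases (2, 3, 3), pool now (3, 6, 6)
  J2: need (3, 5, 5) fits (3, 6, 6); releases (1, 0, 2), pool now (4, 6, 8)
  J3: need (0, 1, 0) fits (4, 6, 8); releases (0, 0, 1), pool now (4, 6, 9)
  J9: need (0, 3, 9) fits (4, 6, 9); releases (3, 1, 1), pool now (7, 7, 10)


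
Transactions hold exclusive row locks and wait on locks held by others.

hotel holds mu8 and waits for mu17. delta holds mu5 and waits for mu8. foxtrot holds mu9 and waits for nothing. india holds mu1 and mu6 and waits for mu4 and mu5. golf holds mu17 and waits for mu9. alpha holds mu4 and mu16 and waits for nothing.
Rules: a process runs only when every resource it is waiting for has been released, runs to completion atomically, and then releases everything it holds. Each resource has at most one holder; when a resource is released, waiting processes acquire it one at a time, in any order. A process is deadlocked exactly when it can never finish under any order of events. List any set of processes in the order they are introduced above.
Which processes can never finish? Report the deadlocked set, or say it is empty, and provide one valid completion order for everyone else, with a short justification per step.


No process is deadlocked.
Key observation: there is no circular wait here — follow any chain and it reaches a process that is free to run now.
A valid finishing order for the others: foxtrot, alpha, golf, hotel, delta, india.
Check, step by step:
  foxtrot waits on nothing -> runs at once and releases mu9
  alpha waits on nothing -> runs at once and releases mu4 and mu16
  golf waits on mu9 — all released -> runs and releases mu17
  hotel waits on mu17 — all released -> runs and releases mu8
  delta waits on mu8 — all released -> runs and releases mu5
  india waits on mu4 and mu5 — all released -> runs and releases mu1 and mu6


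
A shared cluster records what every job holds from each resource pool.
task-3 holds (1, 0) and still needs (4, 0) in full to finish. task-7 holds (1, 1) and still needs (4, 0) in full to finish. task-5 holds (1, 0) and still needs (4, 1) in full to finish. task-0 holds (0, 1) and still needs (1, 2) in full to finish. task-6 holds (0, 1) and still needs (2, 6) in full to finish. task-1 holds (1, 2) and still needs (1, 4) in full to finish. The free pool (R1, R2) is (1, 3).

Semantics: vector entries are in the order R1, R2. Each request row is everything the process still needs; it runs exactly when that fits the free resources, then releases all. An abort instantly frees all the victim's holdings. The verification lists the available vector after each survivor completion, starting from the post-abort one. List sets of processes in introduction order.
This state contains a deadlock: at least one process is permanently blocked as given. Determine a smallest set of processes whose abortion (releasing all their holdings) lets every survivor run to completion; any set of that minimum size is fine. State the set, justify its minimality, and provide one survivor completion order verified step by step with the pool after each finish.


The answer: abort task-3 and task-5.
Key observation: the returned (2, 0) from task-3 and task-5 is what brings task-7 — unrunnable before, under any order — into play at step 3.
Minimality, checking each single-abort alternative: task-3 alone leaves task-7 blocked (short on R1); task-7 alone leaves task-3 blocked (short on R1); task-5 alone leaves task-3 blocked (short on R1); task-0 alone leaves task-3 blocked (short on R1); task-6 alone leaves task-3 blocked (short on R1); task-1 alone leaves task-3 blocked (short on R1).
Survivors finish in the order: task-0, task-1, task-7, task-6. Step-by-step check (pool after the aborts first):
  pool = (3, 3)
  run task-0 (needs (1, 2), free (3, 3)); after release of (0, 1) the pool is (3, 4)
  run task-1 (needs (1, 4), free (3, 4)); after release of (1, 2) the pool is (4, 6)
  run task-7 (needs (4, 0), free (4, 6)); after release of (1, 1) the pool is (5, 7)
  run task-6 (needs (2, 6), free (5, 7)); after release of (0, 1) the pool is (5, 8)


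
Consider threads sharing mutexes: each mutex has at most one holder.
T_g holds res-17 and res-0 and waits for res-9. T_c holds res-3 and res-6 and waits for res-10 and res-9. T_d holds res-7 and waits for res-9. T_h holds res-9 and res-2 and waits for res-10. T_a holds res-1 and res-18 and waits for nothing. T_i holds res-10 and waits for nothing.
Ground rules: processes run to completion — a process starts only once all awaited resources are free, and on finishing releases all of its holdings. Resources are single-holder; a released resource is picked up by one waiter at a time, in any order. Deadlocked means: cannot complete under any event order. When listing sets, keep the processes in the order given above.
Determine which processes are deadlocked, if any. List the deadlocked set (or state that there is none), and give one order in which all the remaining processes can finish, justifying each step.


No process is deadlocked.
Key observation: the wait relation is loop-free; peeling off processes with no waits unwinds the whole state.
The rest can finish in the order T_i, T_h, T_c, T_g, T_d, T_a.
Verifying each step:
  run T_i (it waits on nothing); releases res-10
  run T_h (all its waits — res-10 — are resolved); releases res-9 and res-2
  run T_c (all its waits — res-10 and res-9 — are resolved); releases res-3 and res-6
  run T_g (all its waits — res-9 — are resolved); releases res-17 and res-0
  run T_d (all its waits — res-9 — are resolved); releases res-7
  run T_a (it waits on nothing); releases res-1 and res-18


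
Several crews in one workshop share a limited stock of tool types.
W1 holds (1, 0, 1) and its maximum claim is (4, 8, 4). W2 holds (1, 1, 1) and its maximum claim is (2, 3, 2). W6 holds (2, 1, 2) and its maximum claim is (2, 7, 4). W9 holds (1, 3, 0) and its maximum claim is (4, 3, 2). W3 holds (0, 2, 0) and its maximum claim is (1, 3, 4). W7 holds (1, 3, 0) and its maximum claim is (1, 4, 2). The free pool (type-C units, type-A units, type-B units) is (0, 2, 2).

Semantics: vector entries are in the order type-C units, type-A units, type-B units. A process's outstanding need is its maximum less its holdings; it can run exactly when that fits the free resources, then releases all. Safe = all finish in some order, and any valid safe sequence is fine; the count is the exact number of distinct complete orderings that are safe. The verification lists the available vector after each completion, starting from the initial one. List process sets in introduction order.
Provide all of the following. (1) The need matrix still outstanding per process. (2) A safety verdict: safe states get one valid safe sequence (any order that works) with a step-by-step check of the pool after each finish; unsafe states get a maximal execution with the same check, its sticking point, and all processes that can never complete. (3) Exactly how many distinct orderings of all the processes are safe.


(1) Need matrix, components ordered type-C units, type-A units, type-B units:
  W1: (3, 8, 3)
  W2: (1, 2, 1)
  W6: (0, 6, 2)
  W9: (3, 0, 2)
  W3: (1, 1, 4)
  W7: (0, 1, 2)
(2) SAFE. One safe sequence: W7, W2, W6, W3, W9, W1.
Key observation: the first exact fit in this order is W7 — it needs (0, 1, 2) with (0, 2, 2) free, meeting a requested resource to the last unit.
Check, step by step:
  pool = (0, 2, 2)
  W7: need (0, 1, 2) fits (0, 2, 2); releases (1, 3, 0), pool now (1, 5, 2)
  W2: need (1, 2, 1) fits (1, 5, 2); releases (1, 1, 1), pool now (2, 6, 3)
  W6: need (0, 6, 2) fits (2, 6, 3); releases (2, 1, 2), pool now (4, 7, 5)
  W3: need (1, 1, 4) fits (4, 7, 5); releases (0, 2, 0), pool now (4, 9, 5)
  W9: need (3, 0, 2) fits (4, 9, 5); releases (1, 3, 0), pool now (5, 12, 5)
  W1: need (3, 8, 3) fits (5, 12, 5); releases (1, 0, 1), pool now (6, 12, 6)
(3) The exact count: 4 of the possible complete orderings are safe sequences.


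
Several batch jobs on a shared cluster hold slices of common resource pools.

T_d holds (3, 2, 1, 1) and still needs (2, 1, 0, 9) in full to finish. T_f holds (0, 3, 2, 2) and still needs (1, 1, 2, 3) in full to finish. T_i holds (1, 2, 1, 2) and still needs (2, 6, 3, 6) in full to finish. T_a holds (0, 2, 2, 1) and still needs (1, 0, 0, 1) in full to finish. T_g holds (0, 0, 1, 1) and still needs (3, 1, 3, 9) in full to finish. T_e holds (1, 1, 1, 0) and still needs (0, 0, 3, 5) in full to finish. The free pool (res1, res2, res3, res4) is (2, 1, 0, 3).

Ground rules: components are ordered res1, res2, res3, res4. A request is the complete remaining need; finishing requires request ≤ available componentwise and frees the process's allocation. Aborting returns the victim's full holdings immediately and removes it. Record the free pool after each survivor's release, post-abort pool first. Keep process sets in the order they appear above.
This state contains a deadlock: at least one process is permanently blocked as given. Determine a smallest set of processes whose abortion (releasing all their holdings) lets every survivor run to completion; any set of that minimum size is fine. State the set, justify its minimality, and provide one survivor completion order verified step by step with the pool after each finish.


The answer: abort T_g.
Key observation: the deadlocked T_d becomes finishable only because T_g released (0, 0, 1, 1); it completes at step 5 below.
Minimality: the empty abort set fails — the state is deadlocked as it stands.
The survivors complete as T_a, T_f, T_i, T_e, T_d. Check, step by step (starting from the post-abort pool):
  pool = (2, 1, 1, 4)
  T_a: need (1, 0, 0, 1) fits (2, 1, 1, 4); releases (0, 2, 2, 1), pool now (2, 3, 3, 5)
  T_f: need (1, 1, 2, 3) fits (2, 3, 3, 5); releases (0, 3, 2, 2), pool now (2, 6, 5, 7)
  T_i: need (2, 6, 3, 6) fits (2, 6, 5, 7); releases (1, 2, 1, 2), pool now (3, 8, 6, 9)
  T_e: need (0, 0, 3, 5) fits (3, 8, 6, 9); releases (1, 1, 1, 0), pool now (4, 9, 7, 9)
  T_d: need (2, 1, 0, 9) fits (4, 9, 7, 9); releases (3, 2, 1, 1), pool now (7, 11, 8, 10)


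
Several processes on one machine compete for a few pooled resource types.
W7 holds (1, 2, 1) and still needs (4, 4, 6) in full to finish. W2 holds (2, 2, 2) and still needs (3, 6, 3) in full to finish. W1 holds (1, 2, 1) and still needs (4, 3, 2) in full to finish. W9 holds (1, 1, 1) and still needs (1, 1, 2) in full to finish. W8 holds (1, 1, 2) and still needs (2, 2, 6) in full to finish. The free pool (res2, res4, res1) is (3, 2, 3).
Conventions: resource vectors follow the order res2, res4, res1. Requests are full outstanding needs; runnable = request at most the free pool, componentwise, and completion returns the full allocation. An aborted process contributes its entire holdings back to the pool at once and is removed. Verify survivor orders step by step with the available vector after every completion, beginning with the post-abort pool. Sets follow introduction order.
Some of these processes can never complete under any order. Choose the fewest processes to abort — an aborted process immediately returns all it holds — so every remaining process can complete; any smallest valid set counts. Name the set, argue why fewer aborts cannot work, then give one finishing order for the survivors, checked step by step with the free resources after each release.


Abort W2.
Key observation: W8 was stuck for good until W2 gave back (2, 2, 2); in the order shown it finishes at step 2.
Minimality: the empty abort set fails — the state is deadlocked as it stands.
The survivors complete as W1, W8, W9, W7. Walking it through (starting from the post-abort pool):
  pool = (5, 4, 5)
  W1 needs (4, 3, 2) <= (5, 4, 5) -> finishes; pool += (1, 2, 1) = (6, 6, 6)
  W8 needs (2, 2, 6) <= (6, 6, 6) -> finishes; pool += (1, 1, 2) = (7, 7, 8)
  W9 needs (1, 1, 2) <= (7, 7, 8) -> finishes; pool += (1, 1, 1) = (8, 8, 9)
  W7 needs (4, 4, 6) <= (8, 8, 9) -> finishes; pool += (1, 2, 1) = (9, 10, 10)


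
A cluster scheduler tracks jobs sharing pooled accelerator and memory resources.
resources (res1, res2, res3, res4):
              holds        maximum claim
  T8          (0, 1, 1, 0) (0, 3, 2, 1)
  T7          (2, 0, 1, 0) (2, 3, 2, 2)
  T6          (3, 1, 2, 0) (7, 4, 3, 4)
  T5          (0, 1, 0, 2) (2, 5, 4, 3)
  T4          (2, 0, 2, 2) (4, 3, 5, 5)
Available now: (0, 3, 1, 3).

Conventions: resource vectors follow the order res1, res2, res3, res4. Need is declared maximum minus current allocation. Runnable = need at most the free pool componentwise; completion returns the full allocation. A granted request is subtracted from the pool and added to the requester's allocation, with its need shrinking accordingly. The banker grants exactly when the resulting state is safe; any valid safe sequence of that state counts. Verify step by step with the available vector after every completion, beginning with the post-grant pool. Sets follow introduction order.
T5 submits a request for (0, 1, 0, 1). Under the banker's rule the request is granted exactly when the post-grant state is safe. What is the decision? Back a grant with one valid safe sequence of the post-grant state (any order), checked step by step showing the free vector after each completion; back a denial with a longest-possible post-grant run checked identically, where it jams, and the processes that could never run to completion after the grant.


DENY: after the grant no complete ordering would exist.
Key observation: after T8, T7 the pool peaks at (2, 3, 3, 2), and each blocked process is short somewhere: T6 on res1, res4; T5 on res3; T4 on res4.
On the post-grant state, T8, T7 is a maximal run — nothing extends it. Walking it through:
  pool = (0, 2, 1, 2)
  run T8 (needs (0, 2, 1, 1), free (0, 2, 1, 2)); after release of (0, 1, 1, 0) the pool is (0, 3, 2, 2)
  run T7 (needs (0, 3, 1, 2), free (0, 3, 2, 2)); after release of (2, 0, 1, 0) the pool is (2, 3, 3, 2)
  T6 still needs (4, 3, 1, 4) but only (2, 3, 3, 2) is free — short on res1 and res4
  T5 still needs (2, 3, 4, 0) but only (2, 3, 3, 2) is free — short on res3
  T4 still needs (2, 3, 3, 3) but only (2, 3, 3, 2) is free — short on res4
Had the request been granted, T6, T5 and T4 could never finish.


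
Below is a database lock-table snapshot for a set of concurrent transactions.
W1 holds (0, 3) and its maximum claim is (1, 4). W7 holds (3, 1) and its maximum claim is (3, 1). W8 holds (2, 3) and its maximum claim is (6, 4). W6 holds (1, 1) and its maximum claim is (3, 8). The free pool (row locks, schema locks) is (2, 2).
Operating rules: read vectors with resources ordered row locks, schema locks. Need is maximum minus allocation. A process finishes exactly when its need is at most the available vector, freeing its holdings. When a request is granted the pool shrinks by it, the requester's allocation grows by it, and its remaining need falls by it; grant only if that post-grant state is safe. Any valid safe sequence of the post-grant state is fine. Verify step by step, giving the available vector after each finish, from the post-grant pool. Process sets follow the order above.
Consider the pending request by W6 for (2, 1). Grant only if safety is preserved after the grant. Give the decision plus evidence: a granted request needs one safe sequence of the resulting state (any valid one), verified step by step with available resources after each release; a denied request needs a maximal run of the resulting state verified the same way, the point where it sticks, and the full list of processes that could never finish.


DENY: after the grant no complete ordering would exist.
Key observation: after W7, W1 the pool peaks at (3, 5), and each blocked process is short somewhere: W8 on row locks; W6 on schema locks.
After a pretend grant, a maximal execution: W7, W1 — then nothing else fits. Step-by-step check:
  pool = (0, 1)
  W7 needs (0, 0) <= (0, 1) -> finishes; pool += (3, 1) = (3, 2)
  W1 needs (1, 1) <= (3, 2) -> finishes; pool += (0, 3) = (3, 5)
  W8 still needs (4, 1) but only (3, 5) is free — short on row locks
  W6 still needs (0, 6) but only (3, 5) is free — short on schema locks
Processes that could never finish after the grant: W8 and W6.


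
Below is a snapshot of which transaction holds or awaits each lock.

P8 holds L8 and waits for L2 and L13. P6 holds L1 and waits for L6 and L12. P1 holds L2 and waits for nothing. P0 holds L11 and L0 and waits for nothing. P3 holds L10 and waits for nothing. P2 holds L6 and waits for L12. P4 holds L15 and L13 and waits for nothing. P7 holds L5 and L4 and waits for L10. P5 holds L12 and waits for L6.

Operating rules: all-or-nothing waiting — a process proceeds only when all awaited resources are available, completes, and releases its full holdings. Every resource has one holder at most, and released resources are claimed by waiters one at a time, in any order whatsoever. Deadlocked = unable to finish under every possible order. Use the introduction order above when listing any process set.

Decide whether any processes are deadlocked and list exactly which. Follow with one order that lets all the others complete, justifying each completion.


The deadlocked set is P6, P2 and P5.
Key observation: the waits loop around P2 -> P5 -> P2 with no way out; P6 waits into the deadlock from upstream.
The rest can finish in the order P1, P3, P7, P4, P8, P0.
Check, step by step:
  P1 waits on nothing -> runs at once and releases L2
  P3 waits on nothing -> runs at once and releases L10
  run P7 (all its waits — L10 — are resolved); releases L5 and L4
  P4 waits on nothing -> runs at once and releases L15 and L13
  run P8 (all its waits — L2 and L13 — are resolved); releases L8
  P0 waits on nothing -> runs at once and releases L11 and L0


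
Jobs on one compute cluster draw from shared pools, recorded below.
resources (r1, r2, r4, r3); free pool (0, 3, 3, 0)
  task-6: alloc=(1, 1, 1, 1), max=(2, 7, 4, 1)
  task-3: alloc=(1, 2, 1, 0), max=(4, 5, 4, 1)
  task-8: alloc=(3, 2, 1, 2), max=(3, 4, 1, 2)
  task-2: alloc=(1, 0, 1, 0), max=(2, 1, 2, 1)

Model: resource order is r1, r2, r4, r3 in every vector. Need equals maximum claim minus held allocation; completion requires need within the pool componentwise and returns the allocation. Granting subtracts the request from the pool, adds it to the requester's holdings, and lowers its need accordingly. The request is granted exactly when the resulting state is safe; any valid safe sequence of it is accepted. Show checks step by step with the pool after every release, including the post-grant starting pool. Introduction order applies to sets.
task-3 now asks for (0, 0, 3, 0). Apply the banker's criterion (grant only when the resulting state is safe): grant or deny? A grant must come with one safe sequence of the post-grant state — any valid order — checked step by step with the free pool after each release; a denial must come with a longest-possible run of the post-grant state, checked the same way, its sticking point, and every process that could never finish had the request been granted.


GRANT: granting preserves safety; a valid post-grant sequence is task-8, task-3, task-2, task-6.
Key observation: the grant leaves (0, 3, 0, 0) free — enough for task-8, whose release restarts the cascade.
Check on the post-grant state, step by step:
  pool = (0, 3, 0, 0)
  run task-8 (needs (0, 2, 0, 0), free (0, 3, 0, 0)); after release of (3, 2, 1, 2) the pool is (3, 5, 1, 2)
  run task-3 (needs (3, 3, 0, 1), free (3, 5, 1, 2)); after release of (1, 2, 4, 0) the pool is (4, 7, 5, 2)
  run task-2 (needs (1, 1, 1, 1), free (4, 7, 5, 2)); after release of (1, 0, 1, 0) the pool is (5, 7, 6, 2)
  run task-6 (needs (1, 6, 3, 0), free (5, 7, 6, 2)); after release of (1, 1, 1, 1) the pool is (6, 8, 7, 3)


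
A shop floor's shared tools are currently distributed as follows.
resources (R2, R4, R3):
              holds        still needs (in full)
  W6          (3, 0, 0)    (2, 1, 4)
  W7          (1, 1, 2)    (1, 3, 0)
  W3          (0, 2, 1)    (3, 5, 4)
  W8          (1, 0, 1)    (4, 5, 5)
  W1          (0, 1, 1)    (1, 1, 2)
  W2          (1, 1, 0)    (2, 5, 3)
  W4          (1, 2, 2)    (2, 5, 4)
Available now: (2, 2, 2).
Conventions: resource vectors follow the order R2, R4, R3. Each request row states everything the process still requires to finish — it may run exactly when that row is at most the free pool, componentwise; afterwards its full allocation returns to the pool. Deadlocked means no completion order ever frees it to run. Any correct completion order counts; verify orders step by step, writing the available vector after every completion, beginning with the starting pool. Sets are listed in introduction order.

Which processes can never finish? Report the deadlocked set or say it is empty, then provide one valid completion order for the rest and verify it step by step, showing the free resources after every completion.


Deadlocked set: W3, W8, W2 and W4.
Key observation: once W1, W7, W6 finish, the pool peaks at (6, 4, 5) — and every remaining process still needs more R4 than that.
The rest can finish in the order W1, W7, W6. Verifying each step:
  pool = (2, 2, 2)
  W1 needs (1, 1, 2) <= (2, 2, 2) -> finishes; pool += (0, 1, 1) = (2, 3, 3)
  W7 needs (1, 3, 0) <= (2, 3, 3) -> finishes; pool += (1, 1, 2) = (3, 4, 5)
  W6 needs (2, 1, 4) <= (3, 4, 5) -> finishes; pool += (3, 0, 0) = (6, 4, 5)
The blocked processes can never fit:
  W3 cannot run: need (3, 5, 4) vs free (6, 4, 5) (insufficient R4)
  W8 cannot run: need (4, 5, 5) vs free (6, 4, 5) (insufficient R4)
  W2 cannot run: need (2, 5, 3) vs free (6, 4, 5) (insufficient R4)
  W4 cannot run: need (2, 5, 4) vs free (6, 4, 5) (insufficient R4)


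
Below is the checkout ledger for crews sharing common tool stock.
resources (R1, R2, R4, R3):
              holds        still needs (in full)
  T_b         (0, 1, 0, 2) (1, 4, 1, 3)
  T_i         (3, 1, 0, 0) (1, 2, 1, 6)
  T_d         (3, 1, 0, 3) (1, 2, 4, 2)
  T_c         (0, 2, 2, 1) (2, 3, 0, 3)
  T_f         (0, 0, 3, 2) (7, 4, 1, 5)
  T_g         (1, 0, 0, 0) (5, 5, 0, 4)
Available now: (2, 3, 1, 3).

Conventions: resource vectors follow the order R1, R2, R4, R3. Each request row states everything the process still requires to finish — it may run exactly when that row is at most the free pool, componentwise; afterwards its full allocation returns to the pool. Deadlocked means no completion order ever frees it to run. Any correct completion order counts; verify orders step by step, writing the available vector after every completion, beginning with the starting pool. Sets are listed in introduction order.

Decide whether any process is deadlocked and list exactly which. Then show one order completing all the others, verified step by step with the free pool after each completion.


The deadlocked set is T_d and T_f.
Key observation: after T_c, T_b, T_i, T_g the pool peaks at (6, 7, 3, 6), and each blocked process is short somewhere: T_d on R4; T_f on R1.
A valid finishing order for the others: T_c, T_b, T_i, T_g. Walking it through:
  pool = (2, 3, 1, 3)
  run T_c (needs (2, 3, 0, 3), free (2, 3, 1, 3)); after release of (0, 2, 2, 1) the pool is (2, 5, 3, 4)
  run T_b (needs (1, 4, 1, 3), free (2, 5, 3, 4)); after release of (0, 1, 0, 2) the pool is (2, 6, 3, 6)
  run T_i (needs (1, 2, 1, 6), free (2, 6, 3, 6)); after release of (3, 1, 0, 0) the pool is (5, 7, 3, 6)
  run T_g (needs (5, 5, 0, 4), free (5, 7, 3, 6)); after release of (1, 0, 0, 0) the pool is (6, 7, 3, 6)
None of the blocked processes ever fits:
  blocked: T_d wants (1, 2, 4, 2), pool (6, 7, 3, 6) — not enough R4
  blocked: T_f wants (7, 4, 1, 5), pool (6, 7, 3, 6) — not enough R1


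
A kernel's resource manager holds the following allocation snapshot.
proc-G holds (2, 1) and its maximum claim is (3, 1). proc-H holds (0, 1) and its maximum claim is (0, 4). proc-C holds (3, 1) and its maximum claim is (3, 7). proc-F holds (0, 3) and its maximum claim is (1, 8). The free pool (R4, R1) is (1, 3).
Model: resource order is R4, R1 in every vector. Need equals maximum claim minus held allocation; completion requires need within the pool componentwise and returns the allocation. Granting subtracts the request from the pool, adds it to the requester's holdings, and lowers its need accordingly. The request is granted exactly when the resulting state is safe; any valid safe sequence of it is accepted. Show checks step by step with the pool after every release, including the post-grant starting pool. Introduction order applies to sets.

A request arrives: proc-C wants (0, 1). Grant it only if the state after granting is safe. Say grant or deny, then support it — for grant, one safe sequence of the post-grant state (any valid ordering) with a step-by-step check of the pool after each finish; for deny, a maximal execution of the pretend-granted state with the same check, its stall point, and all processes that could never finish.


DENY. Granting would leave the state unsafe.
Key observation: after proc-G, proc-H complete, (3, 4) is the best the pool ever gets, yet each leftover process wants more R1.
After a pretend grant, a maximal execution: proc-G, proc-H — then nothing else fits. Walking it through:
  pool = (1, 2)
  proc-G needs (1, 0) <= (1, 2) -> finishes; pool += (2, 1) = (3, 3)
  proc-H needs (0, 3) <= (3, 3) -> finishes; pool += (0, 1) = (3, 4)
  proc-C cannot run: need (0, 5) vs free (3, 4) (insufficient R1)
  proc-F cannot run: need (1, 5) vs free (3, 4) (insufficient R1)
Post-grant, the permanently blocked set is proc-C and proc-F.


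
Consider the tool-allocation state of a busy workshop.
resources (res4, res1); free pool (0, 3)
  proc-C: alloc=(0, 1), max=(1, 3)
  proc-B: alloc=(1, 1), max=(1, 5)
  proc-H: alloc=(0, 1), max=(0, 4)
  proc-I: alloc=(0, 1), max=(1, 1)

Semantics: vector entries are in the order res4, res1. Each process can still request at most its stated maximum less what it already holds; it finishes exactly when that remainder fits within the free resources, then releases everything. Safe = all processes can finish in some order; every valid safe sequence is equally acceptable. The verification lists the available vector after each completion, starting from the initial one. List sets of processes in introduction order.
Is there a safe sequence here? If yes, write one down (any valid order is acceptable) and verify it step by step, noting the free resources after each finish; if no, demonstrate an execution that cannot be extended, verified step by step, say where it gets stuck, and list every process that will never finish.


SAFE. One safe sequence: proc-H, proc-B, proc-I, proc-C.
Key observation: proc-H is the earliest step where a requested resource binds exactly: need (0, 3), pool (0, 3) at its turn.
Check, step by step:
  pool = (0, 3)
  proc-H needs (0, 3) <= (0, 3) -> finishes; pool += (0, 1) = (0, 4)
  proc-B needs (0, 4) <= (0, 4) -> finishes; pool += (1, 1) = (1, 5)
  proc-I needs (1, 0) <= (1, 5) -> finishes; pool += (0, 1) = (1, 6)
  proc-C needs (1, 2) <= (1, 6) -> finishes; pool += (0, 1) = (1, 7)
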